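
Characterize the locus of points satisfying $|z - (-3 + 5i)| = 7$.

|z - z0| = r describes a circle centered at z0 with radius r
Here z0 = -3 + 5i and r = 7
Locus: Circle centered at (-3, 5) with radius 7


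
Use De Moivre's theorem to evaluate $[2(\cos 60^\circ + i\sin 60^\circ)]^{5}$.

By De Moivre: z^n = r^n(cos(nθ) + i sin(nθ))
= 2^5(cos(5*60°) + i sin(5*60°))
= 32(cos 300° + i sin 300°)
= 16 - 16*sqrt(3)i


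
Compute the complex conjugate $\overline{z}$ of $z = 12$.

If z = a + bi, then conjugate(z) = a - bi
conjugate(12) = 12


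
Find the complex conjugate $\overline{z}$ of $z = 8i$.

If z = a + bi, then conjugate(z) = a - bi
conjugate(8i) = -8i


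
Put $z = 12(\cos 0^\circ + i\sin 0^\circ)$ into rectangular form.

a = r cos θ = 12 * 1 = 12
b = r sin θ = 12 * 0 = 0
z = 12


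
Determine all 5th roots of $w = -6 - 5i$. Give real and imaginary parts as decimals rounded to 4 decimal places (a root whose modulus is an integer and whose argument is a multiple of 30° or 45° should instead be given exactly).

|w| = sqrt(61) ≈ 7.810250, arg(w) ≈ 219.805571°
Root modulus = sqrt(61)^(1/5) ≈ 1.508457
Root arguments: θ_k = (arg(w) + 360°k)/5 for k = 0, 1, ..., 4
Compute each root as (root modulus)(cos θ_k + i sin θ_k) using full-precision intermediates, then round to 4 decimal places.
Roots: 1.0858 + 1.0471i, -0.6603 + 1.3562i, -1.4939 - 0.2089i, -0.2629 - 1.4854i, 1.3314 - 0.7091i


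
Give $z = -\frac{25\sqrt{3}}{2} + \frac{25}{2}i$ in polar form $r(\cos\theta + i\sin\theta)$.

r = |z| = sqrt(a^2 + b^2) = sqrt((-25*sqrt(3)/2)^2 + (25/2)^2) = sqrt(1875/4 + 625/4) = sqrt(625) = 25
θ = arctan(b/a) = arctan(12.5/-21.6506) (quadrant-adjusted) = 150°
z = 25(cos 150° + i sin 150°)


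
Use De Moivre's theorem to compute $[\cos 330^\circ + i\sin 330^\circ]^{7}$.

By De Moivre: z^n = r^n(cos(nθ) + i sin(nθ))
= 1^7(cos(7*330°) + i sin(7*330°))
= 1(cos 150° + i sin 150°)
= -sqrt(3)/2 + (1/2)i


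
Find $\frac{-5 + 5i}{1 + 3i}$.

Multiply numerator and denominator by conjugate (1 - 3i):
= (-5 + 5i)(1 - 3i) / (1^2 + 3^2)
= (10 + 20i) / 10
= 1 + 2i


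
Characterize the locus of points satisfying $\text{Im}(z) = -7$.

Im(z) = y where z = x + yi; the equation y = -7 is satisfied by all points with that y-coordinate
Locus: Horizontal line y = -7


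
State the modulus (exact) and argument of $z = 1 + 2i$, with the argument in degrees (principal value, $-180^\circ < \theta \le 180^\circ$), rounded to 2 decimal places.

|z| = sqrt(1^2 + 2^2) = sqrt(5)
arg(z) = arctan(b/a) = arctan(2/1) (quadrant-adjusted) = 63.43°


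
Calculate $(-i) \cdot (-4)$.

(a1*a2 - b1*b2) + (a1*b2 + b1*a2)i
= (0 - 0) + (0 + 4)i
= 4i


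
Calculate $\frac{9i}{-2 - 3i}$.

Multiply numerator and denominator by conjugate (-2 + 3i):
= (9i)(-2 + 3i) / ((-2)^2 + (-3)^2)
= (-27 - 18i) / 13
= -27/13 - (18/13)i


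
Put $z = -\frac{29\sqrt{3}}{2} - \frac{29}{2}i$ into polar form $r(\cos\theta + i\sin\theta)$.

r = |z| = sqrt(a^2 + b^2) = sqrt((-29*sqrt(3)/2)^2 + (-29/2)^2) = sqrt(2523/4 + 841/4) = sqrt(841) = 29
θ = arctan(b/a) = arctan(-14.5/-25.1147) (quadrant-adjusted) = 210°
z = 29(cos 210° + i sin 210°)


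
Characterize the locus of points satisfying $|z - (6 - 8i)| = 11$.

|z - z0| = r describes a circle centered at z0 with radius r
Here z0 = 6 - 8i and r = 11
Locus: Circle centered at (6, -8) with radius 11


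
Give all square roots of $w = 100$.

|w| = 100, arg(w) = 0°
Root modulus = 100^(1/2) = 10
Root arguments: θ_k = (0° + 360°k)/2 for k = 0, 1, ..., 1
Roots: 10, -10


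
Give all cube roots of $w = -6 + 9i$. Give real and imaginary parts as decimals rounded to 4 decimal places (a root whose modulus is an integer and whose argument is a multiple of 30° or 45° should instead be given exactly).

|w| = sqrt(117) ≈ 10.816654, arg(w) ≈ 123.690068°
Root modulus = sqrt(117)^(1/3) ≈ 2.211554
Root arguments: θ_k = (arg(w) + 360°k)/3 for k = 0, 1, ..., 2
Compute each root as (root modulus)(cos θ_k + i sin θ_k) using full-precision intermediates, then round to 4 decimal places.
Roots: 1.6632 + 1.4576i, -2.0939 + 0.7116i, 0.4307 - 2.1692i


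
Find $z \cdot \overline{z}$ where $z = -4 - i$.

z * conjugate(z) = |z|^2 = a^2 + b^2
= (-4)^2 + (-1)^2 = 17


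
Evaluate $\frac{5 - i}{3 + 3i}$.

Multiply numerator and denominator by conjugate (3 - 3i):
= (5 - i)(3 - 3i) / (3^2 + 3^2)
= (12 - 18i) / 18
Divide through by 6: (2 - 3i) / 3
= 2/3 - i


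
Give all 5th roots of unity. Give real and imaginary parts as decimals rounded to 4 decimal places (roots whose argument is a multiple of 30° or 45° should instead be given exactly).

ω_k = e^(2πik/5) = cos(2πk/5) + i sin(2πk/5) for k = 0, 1, ..., 4
Roots: 1, 0.3090 + 0.9511i, -0.8090 + 0.5878i, -0.8090 - 0.5878i, 0.3090 - 0.9511i


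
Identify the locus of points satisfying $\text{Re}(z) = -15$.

Re(z) = x where z = x + yi; the equation x = -15 is satisfied by all points with that x-coordinate
Locus: Vertical line x = -15


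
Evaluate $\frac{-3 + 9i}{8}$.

Divisor is real, so divide each part by 8:
= -3/8 + (9/8)i


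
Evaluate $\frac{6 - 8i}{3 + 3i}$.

Multiply numerator and denominator by conjugate (3 - 3i):
= (6 - 8i)(3 - 3i) / (3^2 + 3^2)
= (-6 - 42i) / 18
Divide through by 6: (-1 - 7i) / 3
= -1/3 - (7/3)i


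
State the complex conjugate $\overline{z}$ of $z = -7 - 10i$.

If z = a + bi, then conjugate(z) = a - bi
conjugate(-7 - 10i) = -7 + 10i


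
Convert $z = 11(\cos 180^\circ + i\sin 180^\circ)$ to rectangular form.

a = r cos θ = 11 * -1 = -11
b = r sin θ = 11 * 0 = 0
z = -11


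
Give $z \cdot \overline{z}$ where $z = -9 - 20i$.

z * conjugate(z) = |z|^2 = a^2 + b^2
= (-9)^2 + (-20)^2 = 481


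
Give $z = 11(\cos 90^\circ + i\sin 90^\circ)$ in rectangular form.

a = r cos θ = 11 * 0 = 0
b = r sin θ = 11 * 1 = 11
z = 11i


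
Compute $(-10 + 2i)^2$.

(a + bi)^2 = a^2 - b^2 + 2abi
= (-10)^2 - 2^2 + 2*(-10)*2i
= 96 - 40i


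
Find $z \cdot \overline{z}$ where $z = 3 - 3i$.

z * conjugate(z) = |z|^2 = a^2 + b^2
= 3^2 + (-3)^2 = 18


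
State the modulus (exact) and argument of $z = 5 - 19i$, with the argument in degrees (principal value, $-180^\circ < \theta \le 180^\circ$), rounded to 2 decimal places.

|z| = sqrt(5^2 + (-19)^2) = sqrt(386)
arg(z) = arctan(b/a) = arctan(-19/5) (quadrant-adjusted) = -75.26°


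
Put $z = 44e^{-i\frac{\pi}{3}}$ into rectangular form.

a = r cos θ = 44 * 1/2 = 22
b = r sin θ = 44 * -sqrt(3)/2 = -22*sqrt(3)
z = 22 - 22*sqrt(3)i


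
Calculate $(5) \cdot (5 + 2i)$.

(a1*a2 - b1*b2) + (a1*b2 + b1*a2)i
= (25 - 0) + (10 + 0)i
= 25 + 10i


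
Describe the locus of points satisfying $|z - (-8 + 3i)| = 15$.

|z - z0| = r describes a circle centered at z0 with radius r
Here z0 = -8 + 3i and r = 15
Locus: Circle centered at (-8, 3) with radius 15


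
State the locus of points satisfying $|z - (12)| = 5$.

|z - z0| = r describes a circle centered at z0 with radius r
Here z0 = 12 and r = 5
Locus: Circle centered at (12, 0) with radius 5


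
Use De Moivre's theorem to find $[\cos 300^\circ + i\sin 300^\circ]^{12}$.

By De Moivre: z^n = r^n(cos(nθ) + i sin(nθ))
= 1^12(cos(12*300°) + i sin(12*300°))
= 1(cos 0° + i sin 0°)
= 1


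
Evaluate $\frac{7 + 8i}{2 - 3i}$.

Multiply numerator and denominator by conjugate (2 + 3i):
= (7 + 8i)(2 + 3i) / (2^2 + (-3)^2)
= (-10 + 37i) / 13
= -10/13 + (37/13)i


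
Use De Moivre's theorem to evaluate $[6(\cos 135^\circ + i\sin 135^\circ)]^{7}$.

By De Moivre: z^n = r^n(cos(nθ) + i sin(nθ))
= 6^7(cos(7*135°) + i sin(7*135°))
= 279936(cos 225° + i sin 225°)
= -139968*sqrt(2) - 139968*sqrt(2)i


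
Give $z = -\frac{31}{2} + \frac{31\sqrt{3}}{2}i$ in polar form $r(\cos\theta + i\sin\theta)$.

r = |z| = sqrt(a^2 + b^2) = sqrt((-31/2)^2 + (31*sqrt(3)/2)^2) = sqrt(961/4 + 2883/4) = sqrt(961) = 31
θ = arctan(b/a) = arctan(26.8468/-15.5) (quadrant-adjusted) = 120°
z = 31(cos 120° + i sin 120°)


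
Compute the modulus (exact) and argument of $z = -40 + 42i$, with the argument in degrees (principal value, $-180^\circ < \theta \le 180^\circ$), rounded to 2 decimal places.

|z| = sqrt((-40)^2 + 42^2) = 58
arg(z) = arctan(b/a) = arctan(42/-40) (quadrant-adjusted) = 133.60°


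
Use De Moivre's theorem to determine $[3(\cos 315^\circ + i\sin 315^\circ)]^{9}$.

By De Moivre: z^n = r^n(cos(nθ) + i sin(nθ))
= 3^9(cos(9*315°) + i sin(9*315°))
= 19683(cos 315° + i sin 315°)
= 19683*sqrt(2)/2 - (19683*sqrt(2)/2)i


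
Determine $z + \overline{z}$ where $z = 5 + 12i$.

z + conjugate(z) = (a + bi) + (a - bi) = 2a
= 2 * 5 = 10


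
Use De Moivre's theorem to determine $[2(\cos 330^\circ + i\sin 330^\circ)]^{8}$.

By De Moivre: z^n = r^n(cos(nθ) + i sin(nθ))
= 2^8(cos(8*330°) + i sin(8*330°))
= 256(cos 120° + i sin 120°)
= -128 + 128*sqrt(3)i


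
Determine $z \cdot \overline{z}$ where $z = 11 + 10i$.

z * conjugate(z) = |z|^2 = a^2 + b^2
= 11^2 + 10^2 = 221


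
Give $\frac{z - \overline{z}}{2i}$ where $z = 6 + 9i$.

z - conjugate(z) = 2bi
(z - conjugate(z))/(2i) = 2bi/(2i) = b = 9


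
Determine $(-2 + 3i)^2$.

(a + bi)^2 = a^2 - b^2 + 2abi
= (-2)^2 - 3^2 + 2*(-2)*3i
= -5 - 12i


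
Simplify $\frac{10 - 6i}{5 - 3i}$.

Multiply numerator and denominator by conjugate (5 + 3i):
= (10 - 6i)(5 + 3i) / (5^2 + (-3)^2)
= (68) / 34
= 2


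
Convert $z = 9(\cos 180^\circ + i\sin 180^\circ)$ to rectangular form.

a = r cos θ = 9 * -1 = -9
b = r sin θ = 9 * 0 = 0
z = -9


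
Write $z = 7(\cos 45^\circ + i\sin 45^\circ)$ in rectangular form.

a = r cos θ = 7 * sqrt(2)/2 = 7*sqrt(2)/2
b = r sin θ = 7 * sqrt(2)/2 = 7*sqrt(2)/2
z = 7*sqrt(2)/2 + (7*sqrt(2)/2)i


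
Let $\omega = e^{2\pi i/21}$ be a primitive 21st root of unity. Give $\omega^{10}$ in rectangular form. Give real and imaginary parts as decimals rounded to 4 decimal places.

ω^10 = e^(2πi·10/21) = e^(i·20π/21)
= cos(20π/21) + i sin(20π/21)
= -0.9888 + 0.1490i


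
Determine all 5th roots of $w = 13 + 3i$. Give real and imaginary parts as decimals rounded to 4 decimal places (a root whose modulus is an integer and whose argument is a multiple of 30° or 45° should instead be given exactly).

|w| = sqrt(178) ≈ 13.341664, arg(w) ≈ 12.994617°
Root modulus = sqrt(178)^(1/5) ≈ 1.678966
Root arguments: θ_k = (arg(w) + 360°k)/5 for k = 0, 1, ..., 4
Compute each root as (root modulus)(cos θ_k + i sin θ_k) using full-precision intermediates, then round to 4 decimal places.
Roots: 1.6772 + 0.0761i, 0.4459 + 1.6187i, -1.4017 + 0.9243i, -1.3122 - 1.0474i, 0.5907 - 1.5716i


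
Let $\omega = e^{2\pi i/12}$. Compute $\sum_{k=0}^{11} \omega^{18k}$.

Let ζ = ω^18 = e^(2πi·18/12). Since 12 ∤ 18, ζ ≠ 1.
Sum = Σ_{k=0}^{11} ζ^k = (ζ^12 - 1)/(ζ - 1) = (ω^{18·12} - 1)/(ζ - 1) = (1 - 1)/(ζ - 1) = 0


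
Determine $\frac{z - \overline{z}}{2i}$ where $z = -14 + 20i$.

z - conjugate(z) = 2bi
(z - conjugate(z))/(2i) = 2bi/(2i) = b = 20


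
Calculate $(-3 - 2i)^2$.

(a + bi)^2 = a^2 - b^2 + 2abi
= (-3)^2 - (-2)^2 + 2*(-3)*(-2)i
= 5 + 12i


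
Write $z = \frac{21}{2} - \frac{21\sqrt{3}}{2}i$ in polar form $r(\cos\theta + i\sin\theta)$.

r = |z| = sqrt(a^2 + b^2) = sqrt((21/2)^2 + (-21*sqrt(3)/2)^2) = sqrt(441/4 + 1323/4) = sqrt(441) = 21
θ = arctan(b/a) = arctan(-18.1865/10.5) (quadrant-adjusted) = 300°
z = 21(cos 300° + i sin 300°)


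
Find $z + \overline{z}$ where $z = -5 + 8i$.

z + conjugate(z) = (a + bi) + (a - bi) = 2a
= 2 * (-5) = -10


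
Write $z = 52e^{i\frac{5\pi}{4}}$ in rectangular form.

a = r cos θ = 52 * -sqrt(2)/2 = -26*sqrt(2)
b = r sin θ = 52 * -sqrt(2)/2 = -26*sqrt(2)
z = -26*sqrt(2) - 26*sqrt(2)i


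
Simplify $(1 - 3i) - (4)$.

(1 - 4) + (-3 - 0)i = -3 - 3i


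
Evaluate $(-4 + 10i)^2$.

(a + bi)^2 = a^2 - b^2 + 2abi
= (-4)^2 - 10^2 + 2*(-4)*10i
= -84 - 80i


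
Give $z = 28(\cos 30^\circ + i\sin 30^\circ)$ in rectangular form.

a = r cos θ = 28 * sqrt(3)/2 = 14*sqrt(3)
b = r sin θ = 28 * 1/2 = 14
z = 14*sqrt(3) + 14i


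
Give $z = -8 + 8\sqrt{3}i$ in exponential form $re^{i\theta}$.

r = |z| = sqrt((-8)^2 + (8*sqrt(3))^2) = sqrt(64 + 192) = sqrt(256) = 16
θ = arctan(b/a) = arctan(13.8564/-8) (quadrant-adjusted) = 120° = 2π/3
z = 16e^(i*2π/3)


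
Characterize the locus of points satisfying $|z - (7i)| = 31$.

|z - z0| = r describes a circle centered at z0 with radius r
Here z0 = 7i and r = 31
Locus: Circle centered at (0, 7) with radius 31


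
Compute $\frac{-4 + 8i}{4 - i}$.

Multiply numerator and denominator by conjugate (4 + i):
= (-4 + 8i)(4 + i) / (4^2 + (-1)^2)
= (-24 + 28i) / 17
= -24/17 + (28/17)i


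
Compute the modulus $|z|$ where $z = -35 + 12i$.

|z| = sqrt(a^2 + b^2) = sqrt((-35)^2 + 12^2) = sqrt(1369) = 37


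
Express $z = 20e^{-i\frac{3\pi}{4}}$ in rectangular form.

a = r cos θ = 20 * -sqrt(2)/2 = -10*sqrt(2)
b = r sin θ = 20 * -sqrt(2)/2 = -10*sqrt(2)
z = -10*sqrt(2) - 10*sqrt(2)i


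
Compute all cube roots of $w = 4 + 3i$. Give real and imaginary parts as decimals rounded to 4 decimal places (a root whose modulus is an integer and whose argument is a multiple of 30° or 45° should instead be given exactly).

|w| = 5, arg(w) ≈ 36.869898°
Root modulus = 5^(1/3) ≈ 1.709976
Root arguments: θ_k = (arg(w) + 360°k)/3 for k = 0, 1, ..., 2
Compute each root as (root modulus)(cos θ_k + i sin θ_k) using full-precision intermediates, then round to 4 decimal places.
Roots: 1.6708 + 0.3640i, -1.1506 + 1.2650i, -0.5202 - 1.6289i


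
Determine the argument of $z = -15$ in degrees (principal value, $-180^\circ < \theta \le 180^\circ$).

b = 0 and a < 0, so z lies on the negative real axis: θ = 180°


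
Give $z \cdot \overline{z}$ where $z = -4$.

z * conjugate(z) = |z|^2 = a^2 + b^2
= (-4)^2 + 0^2 = 16


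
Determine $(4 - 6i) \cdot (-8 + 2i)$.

(a1*a2 - b1*b2) + (a1*b2 + b1*a2)i
= (-32 - (-12)) + (8 + 48)i
= -20 + 56i


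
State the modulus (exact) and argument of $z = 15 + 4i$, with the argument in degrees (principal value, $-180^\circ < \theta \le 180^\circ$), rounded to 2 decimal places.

|z| = sqrt(15^2 + 4^2) = sqrt(241)
arg(z) = arctan(b/a) = arctan(4/15) (quadrant-adjusted) = 14.93°


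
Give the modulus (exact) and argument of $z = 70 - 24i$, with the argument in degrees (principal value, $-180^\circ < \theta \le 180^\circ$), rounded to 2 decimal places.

|z| = sqrt(70^2 + (-24)^2) = 74
arg(z) = arctan(b/a) = arctan(-24/70) (quadrant-adjusted) = -18.92°


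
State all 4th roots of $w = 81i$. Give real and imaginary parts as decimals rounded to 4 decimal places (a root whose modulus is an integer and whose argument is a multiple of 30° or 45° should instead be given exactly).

|w| = 81, arg(w) = 90°
Root modulus = 81^(1/4) = 3
Root arguments: θ_k = (90° + 360°k)/4 for k = 0, 1, ..., 3
Compute each root as (root modulus)(cos θ_k + i sin θ_k) using full-precision intermediates, then round to 4 decimal places.
Roots: 2.7716 + 1.1481i, -1.1481 + 2.7716i, -2.7716 - 1.1481i, 1.1481 - 2.7716i


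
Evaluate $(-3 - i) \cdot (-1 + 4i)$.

(a1*a2 - b1*b2) + (a1*b2 + b1*a2)i
= (3 - (-4)) + (-12 + 1)i
= 7 - 11i


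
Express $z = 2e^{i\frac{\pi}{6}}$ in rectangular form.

a = r cos θ = 2 * sqrt(3)/2 = sqrt(3)
b = r sin θ = 2 * 1/2 = 1
z = sqrt(3) + i


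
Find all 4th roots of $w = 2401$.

|w| = 2401, arg(w) = 0°
Root modulus = 2401^(1/4) = 7
Root arguments: θ_k = (0° + 360°k)/4 for k = 0, 1, ..., 3
Roots: 7, 7i, -7, -7i


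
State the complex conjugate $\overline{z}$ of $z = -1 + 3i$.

If z = a + bi, then conjugate(z) = a - bi
conjugate(-1 + 3i) = -1 - 3i


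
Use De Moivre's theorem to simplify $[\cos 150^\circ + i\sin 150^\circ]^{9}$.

By De Moivre: z^n = r^n(cos(nθ) + i sin(nθ))
= 1^9(cos(9*150°) + i sin(9*150°))
= 1(cos 270° + i sin 270°)
= -i


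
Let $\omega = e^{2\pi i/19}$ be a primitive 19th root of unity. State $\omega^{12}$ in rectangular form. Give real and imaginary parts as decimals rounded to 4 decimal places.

ω^12 = e^(2πi·12/19) = e^(i·24π/19)
= cos(24π/19) + i sin(24π/19)
= -0.6773 - 0.7357i


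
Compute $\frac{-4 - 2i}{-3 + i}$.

Multiply numerator and denominator by conjugate (-3 - i):
= (-4 - 2i)(-3 - i) / ((-3)^2 + 1^2)
= (10 + 10i) / 10
= 1 + i


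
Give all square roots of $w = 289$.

|w| = 289, arg(w) = 0°
Root modulus = 289^(1/2) = 17
Root arguments: θ_k = (0° + 360°k)/2 for k = 0, 1, ..., 1
Roots: 17, -17


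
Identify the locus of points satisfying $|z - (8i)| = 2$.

|z - z0| = r describes a circle centered at z0 with radius r
Here z0 = 8i and r = 2
Locus: Circle centered at (0, 8) with radius 2


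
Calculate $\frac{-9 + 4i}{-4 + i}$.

Multiply numerator and denominator by conjugate (-4 - i):
= (-9 + 4i)(-4 - i) / ((-4)^2 + 1^2)
= (40 - 7i) / 17
= 40/17 - (7/17)i


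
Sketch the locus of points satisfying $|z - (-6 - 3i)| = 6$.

|z - z0| = r describes a circle centered at z0 with radius r
Here z0 = -6 - 3i and r = 6
Locus: Circle centered at (-6, -3) with radius 6


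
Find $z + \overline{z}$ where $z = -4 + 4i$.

z + conjugate(z) = (a + bi) + (a - bi) = 2a
= 2 * (-4) = -8


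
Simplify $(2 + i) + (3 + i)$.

(2 + 3) + (1 + 1)i = 5 + 2i


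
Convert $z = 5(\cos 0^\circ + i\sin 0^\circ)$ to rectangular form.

a = r cos θ = 5 * 1 = 5
b = r sin θ = 5 * 0 = 0
z = 5


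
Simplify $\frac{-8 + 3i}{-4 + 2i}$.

Multiply numerator and denominator by conjugate (-4 - 2i):
= (-8 + 3i)(-4 - 2i) / ((-4)^2 + 2^2)
= (38 + 4i) / 20
Divide through by 2: (19 + 2i) / 10
= 19/10 + (1/5)i


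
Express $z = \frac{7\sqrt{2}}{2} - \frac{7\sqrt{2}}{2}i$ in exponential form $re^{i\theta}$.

r = |z| = sqrt((7*sqrt(2)/2)^2 + (-7*sqrt(2)/2)^2) = sqrt(49/2 + 49/2) = sqrt(49) = 7
θ = arctan(b/a) = arctan(-4.9497/4.9497) (quadrant-adjusted) = -45° = -π/4
z = 7e^(-i*π/4)


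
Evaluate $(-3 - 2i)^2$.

(a + bi)^2 = a^2 - b^2 + 2abi
= (-3)^2 - (-2)^2 + 2*(-3)*(-2)i
= 5 + 12i


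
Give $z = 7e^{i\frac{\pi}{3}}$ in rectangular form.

a = r cos θ = 7 * 1/2 = 7/2
b = r sin θ = 7 * sqrt(3)/2 = 7*sqrt(3)/2
z = 7/2 + (7*sqrt(3)/2)i


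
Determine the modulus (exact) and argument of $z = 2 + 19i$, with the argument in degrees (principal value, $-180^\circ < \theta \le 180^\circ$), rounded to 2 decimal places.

|z| = sqrt(2^2 + 19^2) = sqrt(365)
arg(z) = arctan(b/a) = arctan(19/2) (quadrant-adjusted) = 83.99°


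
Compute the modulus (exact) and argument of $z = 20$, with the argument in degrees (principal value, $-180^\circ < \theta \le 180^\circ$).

|z| = sqrt(20^2 + 0^2) = 20
b = 0 and a > 0, so z lies on the positive real axis: arg(z) = 0°


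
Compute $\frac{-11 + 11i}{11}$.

Divisor is real, so divide each part by 11:
= -1 + i


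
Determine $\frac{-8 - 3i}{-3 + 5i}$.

Multiply numerator and denominator by conjugate (-3 - 5i):
= (-8 - 3i)(-3 - 5i) / ((-3)^2 + 5^2)
= (9 + 49i) / 34
= 9/34 + (49/34)i


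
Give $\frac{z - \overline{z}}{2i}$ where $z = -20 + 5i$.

z - conjugate(z) = 2bi
(z - conjugate(z))/(2i) = 2bi/(2i) = b = 5


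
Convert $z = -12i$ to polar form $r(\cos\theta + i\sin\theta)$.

r = |z| = sqrt(a^2 + b^2) = sqrt((0)^2 + (-12)^2) = sqrt(0 + 144) = sqrt(144) = 12
a = 0 and b < 0, so z lies on the negative imaginary axis: θ = 270°
z = 12(cos 270° + i sin 270°)


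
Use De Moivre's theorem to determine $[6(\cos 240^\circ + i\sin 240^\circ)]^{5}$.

By De Moivre: z^n = r^n(cos(nθ) + i sin(nθ))
= 6^5(cos(5*240°) + i sin(5*240°))
= 7776(cos 120° + i sin 120°)
= -3888 + 3888*sqrt(3)i


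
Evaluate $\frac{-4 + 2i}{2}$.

Divisor is real, so divide each part by 2:
= -2 + i


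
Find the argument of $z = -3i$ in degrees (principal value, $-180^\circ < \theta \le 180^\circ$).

a = 0 and b < 0, so z lies on the negative imaginary axis: θ = -90°


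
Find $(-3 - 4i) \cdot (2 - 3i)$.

(a1*a2 - b1*b2) + (a1*b2 + b1*a2)i
= (-6 - 12) + (9 + (-8))i
= -18 + i


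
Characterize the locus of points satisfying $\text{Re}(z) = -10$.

Re(z) = x where z = x + yi; the equation x = -10 is satisfied by all points with that x-coordinate
Locus: Vertical line x = -10


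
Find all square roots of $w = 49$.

|w| = 49, arg(w) = 0°
Root modulus = 49^(1/2) = 7
Root arguments: θ_k = (0° + 360°k)/2 for k = 0, 1, ..., 1
Roots: 7, -7


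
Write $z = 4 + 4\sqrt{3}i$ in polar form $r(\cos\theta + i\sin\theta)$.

r = |z| = sqrt(a^2 + b^2) = sqrt((4)^2 + (4*sqrt(3))^2) = sqrt(16 + 48) = sqrt(64) = 8
θ = arctan(b/a) = arctan(6.9282/4) (quadrant-adjusted) = 60°
z = 8(cos 60° + i sin 60°)


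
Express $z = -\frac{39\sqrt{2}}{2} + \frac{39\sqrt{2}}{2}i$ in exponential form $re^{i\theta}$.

r = |z| = sqrt((-39*sqrt(2)/2)^2 + (39*sqrt(2)/2)^2) = sqrt(1521/2 + 1521/2) = sqrt(1521) = 39
θ = arctan(b/a) = arctan(27.5772/-27.5772) (quadrant-adjusted) = 135° = 3π/4
z = 39e^(i*3π/4)


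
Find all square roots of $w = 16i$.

|w| = 16, arg(w) = 90°
Root modulus = 16^(1/2) = 4
Root arguments: θ_k = (90° + 360°k)/2 for k = 0, 1, ..., 1
Roots: 2*sqrt(2) + 2*sqrt(2)i, -2*sqrt(2) - 2*sqrt(2)i


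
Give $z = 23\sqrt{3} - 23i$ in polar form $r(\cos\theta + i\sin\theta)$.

r = |z| = sqrt(a^2 + b^2) = sqrt((23*sqrt(3))^2 + (-23)^2) = sqrt(1587 + 529) = sqrt(2116) = 46
θ = arctan(b/a) = arctan(-23/39.8372) (quadrant-adjusted) = 330°
z = 46(cos 330° + i sin 330°)


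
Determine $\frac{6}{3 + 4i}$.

Multiply numerator and denominator by conjugate (3 - 4i):
= (6)(3 - 4i) / (3^2 + 4^2)
= (18 - 24i) / 25
= 18/25 - (24/25)i


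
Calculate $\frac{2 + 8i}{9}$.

Divisor is real, so divide each part by 9:
= 2/9 + (8/9)i


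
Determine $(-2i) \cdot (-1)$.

(a1*a2 - b1*b2) + (a1*b2 + b1*a2)i
= (0 - 0) + (0 + 2)i
= 2i


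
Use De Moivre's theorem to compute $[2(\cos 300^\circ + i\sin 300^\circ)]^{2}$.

By De Moivre: z^n = r^n(cos(nθ) + i sin(nθ))
= 2^2(cos(2*300°) + i sin(2*300°))
= 4(cos 240° + i sin 240°)
= -2 - 2*sqrt(3)i


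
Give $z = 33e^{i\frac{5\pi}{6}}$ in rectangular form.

a = r cos θ = 33 * -sqrt(3)/2 = -33*sqrt(3)/2
b = r sin θ = 33 * 1/2 = 33/2
z = -33*sqrt(3)/2 + (33/2)i


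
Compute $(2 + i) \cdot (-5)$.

(a1*a2 - b1*b2) + (a1*b2 + b1*a2)i
= (-10 - 0) + (0 + (-5))i
= -10 - 5i


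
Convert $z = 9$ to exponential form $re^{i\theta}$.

r = |z| = sqrt((9)^2 + (0)^2) = sqrt(81 + 0) = sqrt(81) = 9
b = 0 and a > 0, so z lies on the positive real axis: θ = 0
z = 9e^(i*0) = 9


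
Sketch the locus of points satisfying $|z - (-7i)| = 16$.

|z - z0| = r describes a circle centered at z0 with radius r
Here z0 = -7i and r = 16
Locus: Circle centered at (0, -7) with radius 16


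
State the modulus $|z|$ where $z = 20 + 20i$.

|z| = sqrt(a^2 + b^2) = sqrt(20^2 + 20^2) = sqrt(800) = sqrt(800)


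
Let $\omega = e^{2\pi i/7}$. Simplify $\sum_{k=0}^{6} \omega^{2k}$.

Let ζ = ω^2 = e^(2πi·2/7). Since 7 ∤ 2, ζ ≠ 1.
Sum = Σ_{k=0}^{6} ζ^k = (ζ^7 - 1)/(ζ - 1) = (ω^{2·7} - 1)/(ζ - 1) = (1 - 1)/(ζ - 1) = 0


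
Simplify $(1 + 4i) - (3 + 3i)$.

(1 - 3) + (4 - 3)i = -2 + i


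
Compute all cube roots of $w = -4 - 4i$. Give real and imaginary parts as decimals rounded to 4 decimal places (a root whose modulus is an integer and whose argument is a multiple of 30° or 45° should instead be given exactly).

|w| = sqrt(32) ≈ 5.656854, arg(w) = 225°
Root modulus = sqrt(32)^(1/3) ≈ 1.781797
Root arguments: θ_k = (225° + 360°k)/3 for k = 0, 1, ..., 2
Compute each root as (root modulus)(cos θ_k + i sin θ_k) using full-precision intermediates, then round to 4 decimal places.
Roots: 0.4612 + 1.7211i, -1.7211 - 0.4612i, 1.2599 - 1.2599i


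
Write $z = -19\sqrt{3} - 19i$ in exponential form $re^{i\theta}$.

r = |z| = sqrt((-19*sqrt(3))^2 + (-19)^2) = sqrt(1083 + 361) = sqrt(1444) = 38
θ = arctan(b/a) = arctan(-19/-32.909) (quadrant-adjusted) = 210° = 7π/6
z = 38e^(i*7π/6)


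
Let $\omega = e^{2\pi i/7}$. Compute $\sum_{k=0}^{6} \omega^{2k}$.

Let ζ = ω^2 = e^(2πi·2/7). Since 7 ∤ 2, ζ ≠ 1.
Sum = Σ_{k=0}^{6} ζ^k = (ζ^7 - 1)/(ζ - 1) = (ω^{2·7} - 1)/(ζ - 1) = (1 - 1)/(ζ - 1) = 0


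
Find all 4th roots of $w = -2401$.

|w| = 2401, arg(w) = 180°
Root modulus = 2401^(1/4) = 7
Root arguments: θ_k = (180° + 360°k)/4 for k = 0, 1, ..., 3
Roots: 7*sqrt(2)/2 + (7*sqrt(2)/2)i, -7*sqrt(2)/2 + (7*sqrt(2)/2)i, -7*sqrt(2)/2 - (7*sqrt(2)/2)i, 7*sqrt(2)/2 - (7*sqrt(2)/2)i


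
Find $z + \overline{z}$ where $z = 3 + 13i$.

z + conjugate(z) = (a + bi) + (a - bi) = 2a
= 2 * 3 = 6


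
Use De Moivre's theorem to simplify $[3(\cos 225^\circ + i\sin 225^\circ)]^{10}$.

By De Moivre: z^n = r^n(cos(nθ) + i sin(nθ))
= 3^10(cos(10*225°) + i sin(10*225°))
= 59049(cos 90° + i sin 90°)
= 59049i


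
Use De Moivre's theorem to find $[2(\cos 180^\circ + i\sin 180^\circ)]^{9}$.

By De Moivre: z^n = r^n(cos(nθ) + i sin(nθ))
= 2^9(cos(9*180°) + i sin(9*180°))
= 512(cos 180° + i sin 180°)
= -512


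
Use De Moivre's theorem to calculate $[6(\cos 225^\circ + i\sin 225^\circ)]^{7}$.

By De Moivre: z^n = r^n(cos(nθ) + i sin(nθ))
= 6^7(cos(7*225°) + i sin(7*225°))
= 279936(cos 135° + i sin 135°)
= -139968*sqrt(2) + 139968*sqrt(2)i


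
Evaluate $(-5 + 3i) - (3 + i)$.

(-5 - 3) + (3 - 1)i = -8 + 2i


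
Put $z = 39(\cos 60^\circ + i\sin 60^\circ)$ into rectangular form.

a = r cos θ = 39 * 1/2 = 39/2
b = r sin θ = 39 * sqrt(3)/2 = 39*sqrt(3)/2
z = 39/2 + (39*sqrt(3)/2)i


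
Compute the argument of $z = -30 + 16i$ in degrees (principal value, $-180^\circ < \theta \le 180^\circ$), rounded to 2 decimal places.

θ = arctan(b/a) = arctan(16/-30) (quadrant-adjusted) = 151.93°


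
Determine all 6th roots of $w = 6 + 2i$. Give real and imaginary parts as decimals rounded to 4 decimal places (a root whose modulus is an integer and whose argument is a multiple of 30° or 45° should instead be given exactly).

|w| = sqrt(40) ≈ 6.324555, arg(w) ≈ 18.434949°
Root modulus = sqrt(40)^(1/6) ≈ 1.359894
Root arguments: θ_k = (arg(w) + 360°k)/6 for k = 0, 1, ..., 5
Compute each root as (root modulus)(cos θ_k + i sin θ_k) using full-precision intermediates, then round to 4 decimal places.
Roots: 1.3579 + 0.0729i, 0.6158 + 1.2125i, -0.7421 + 1.1396i, -1.3579 - 0.0729i, -0.6158 - 1.2125i, 0.7421 - 1.1396i


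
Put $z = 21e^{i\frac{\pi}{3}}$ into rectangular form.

a = r cos θ = 21 * 1/2 = 21/2
b = r sin θ = 21 * sqrt(3)/2 = 21*sqrt(3)/2
z = 21/2 + (21*sqrt(3)/2)i


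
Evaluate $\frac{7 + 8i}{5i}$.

Multiply numerator and denominator by conjugate (-5i):
= (7 + 8i)(-5i) / (0^2 + 5^2)
= (40 - 35i) / 25
Divide through by 5: (8 - 7i) / 5
= 8/5 - (7/5)i


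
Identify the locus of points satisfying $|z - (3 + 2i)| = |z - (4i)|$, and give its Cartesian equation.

|z - z1| = |z - z2| means z is equidistant from z1 and z2,
i.e. the perpendicular bisector of the segment from (3, 2) to (0, 4) (midpoint (3/2, 3)).
With z = x + yi, square both sides:
(x - 3)^2 + (y - 2)^2 = (x - 0)^2 + (y - 4)^2
The x^2 and y^2 terms cancel: -6x + 4y = 16 - 13 = 3
Simplify: 6x - 4y = -3
Locus: Perpendicular bisector of the segment from (3, 2) to (0, 4): the line 6x - 4y = -3


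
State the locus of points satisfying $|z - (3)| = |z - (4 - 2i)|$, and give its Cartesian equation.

|z - z1| = |z - z2| means z is equidistant from z1 and z2,
i.e. the perpendicular bisector of the segment from (3, 0) to (4, -2) (midpoint (7/2, -1)).
With z = x + yi, square both sides:
(x - 3)^2 + (y - 0)^2 = (x - 4)^2 + (y - (-2))^2
The x^2 and y^2 terms cancel: 2x + (-4)y = 20 - 9 = 11
Simplify: 2x - 4y = 11
Locus: Perpendicular bisector of the segment from (3, 0) to (4, -2): the line 2x - 4y = 11


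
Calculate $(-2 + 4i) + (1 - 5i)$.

(-2 + 1) + (4 + (-5))i = -1 - i


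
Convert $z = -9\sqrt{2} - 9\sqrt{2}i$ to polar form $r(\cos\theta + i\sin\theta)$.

r = |z| = sqrt(a^2 + b^2) = sqrt((-9*sqrt(2))^2 + (-9*sqrt(2))^2) = sqrt(162 + 162) = sqrt(324) = 18
θ = arctan(b/a) = arctan(-12.7279/-12.7279) (quadrant-adjusted) = 225°
z = 18(cos 225° + i sin 225°)


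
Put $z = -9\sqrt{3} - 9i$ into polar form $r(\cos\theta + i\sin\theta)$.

r = |z| = sqrt(a^2 + b^2) = sqrt((-9*sqrt(3))^2 + (-9)^2) = sqrt(243 + 81) = sqrt(324) = 18
θ = arctan(b/a) = arctan(-9/-15.5885) (quadrant-adjusted) = 210°
z = 18(cos 210° + i sin 210°)


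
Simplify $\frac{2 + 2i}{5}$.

Divisor is real, so divide each part by 5:
= 2/5 + (2/5)i


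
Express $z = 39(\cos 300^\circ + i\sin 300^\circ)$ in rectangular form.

a = r cos θ = 39 * 1/2 = 39/2
b = r sin θ = 39 * -sqrt(3)/2 = -39*sqrt(3)/2
z = 39/2 - (39*sqrt(3)/2)i


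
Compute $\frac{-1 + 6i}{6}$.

Divisor is real, so divide each part by 6:
= -1/6 + i


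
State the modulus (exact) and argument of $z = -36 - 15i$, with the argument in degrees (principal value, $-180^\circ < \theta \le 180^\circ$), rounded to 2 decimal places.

|z| = sqrt((-36)^2 + (-15)^2) = 39
arg(z) = arctan(b/a) = arctan(-15/-36) (quadrant-adjusted) = -157.38°


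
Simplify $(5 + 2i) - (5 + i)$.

(5 - 5) + (2 - 1)i = i


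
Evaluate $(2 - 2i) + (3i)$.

(2 + 0) + (-2 + 3)i = 2 + i


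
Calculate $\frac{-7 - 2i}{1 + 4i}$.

Multiply numerator and denominator by conjugate (1 - 4i):
= (-7 - 2i)(1 - 4i) / (1^2 + 4^2)
= (-15 + 26i) / 17
= -15/17 + (26/17)i


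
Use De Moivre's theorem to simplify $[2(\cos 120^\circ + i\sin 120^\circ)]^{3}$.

By De Moivre: z^n = r^n(cos(nθ) + i sin(nθ))
= 2^3(cos(3*120°) + i sin(3*120°))
= 8(cos 0° + i sin 0°)
= 8


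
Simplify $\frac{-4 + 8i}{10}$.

Divisor is real, so divide each part by 10:
= -2/5 + (4/5)i


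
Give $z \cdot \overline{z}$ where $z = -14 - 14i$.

z * conjugate(z) = |z|^2 = a^2 + b^2
= (-14)^2 + (-14)^2 = 392


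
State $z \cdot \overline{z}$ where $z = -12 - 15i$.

z * conjugate(z) = |z|^2 = a^2 + b^2
= (-12)^2 + (-15)^2 = 369


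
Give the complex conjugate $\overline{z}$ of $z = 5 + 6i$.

If z = a + bi, then conjugate(z) = a - bi
conjugate(5 + 6i) = 5 - 6i


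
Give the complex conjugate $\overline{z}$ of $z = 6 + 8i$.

If z = a + bi, then conjugate(z) = a - bi
conjugate(6 + 8i) = 6 - 8i


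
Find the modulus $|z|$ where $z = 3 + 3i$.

|z| = sqrt(a^2 + b^2) = sqrt(3^2 + 3^2) = sqrt(18) = sqrt(18)


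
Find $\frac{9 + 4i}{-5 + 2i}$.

Multiply numerator and denominator by conjugate (-5 - 2i):
= (9 + 4i)(-5 - 2i) / ((-5)^2 + 2^2)
= (-37 - 38i) / 29
= -37/29 - (38/29)i


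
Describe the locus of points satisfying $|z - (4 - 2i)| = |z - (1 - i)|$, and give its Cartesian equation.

|z - z1| = |z - z2| means z is equidistant from z1 and z2,
i.e. the perpendicular bisector of the segment from (4, -2) to (1, -1) (midpoint (5/2, -3/2)).
With z = x + yi, square both sides:
(x - 4)^2 + (y - (-2))^2 = (x - 1)^2 + (y - (-1))^2
The x^2 and y^2 terms cancel: -6x + 2y = 2 - 20 = -18
Simplify: 3x - y = 9
Locus: Perpendicular bisector of the segment from (4, -2) to (1, -1): the line 3x - y = 9


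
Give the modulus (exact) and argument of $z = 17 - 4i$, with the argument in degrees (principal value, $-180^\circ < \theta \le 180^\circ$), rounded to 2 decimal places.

|z| = sqrt(17^2 + (-4)^2) = sqrt(305)
arg(z) = arctan(b/a) = arctan(-4/17) (quadrant-adjusted) = -13.24°


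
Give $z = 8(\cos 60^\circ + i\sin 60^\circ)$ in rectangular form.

a = r cos θ = 8 * 1/2 = 4
b = r sin θ = 8 * sqrt(3)/2 = 4*sqrt(3)
z = 4 + 4*sqrt(3)i


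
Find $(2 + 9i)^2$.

(a + bi)^2 = a^2 - b^2 + 2abi
= 2^2 - 9^2 + 2*2*9i
= -77 + 36i


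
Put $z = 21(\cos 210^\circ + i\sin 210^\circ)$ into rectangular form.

a = r cos θ = 21 * -sqrt(3)/2 = -21*sqrt(3)/2
b = r sin θ = 21 * -1/2 = -21/2
z = -21*sqrt(3)/2 - (21/2)i


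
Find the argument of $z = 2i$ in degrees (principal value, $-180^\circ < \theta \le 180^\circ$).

a = 0 and b > 0, so z lies on the positive imaginary axis: θ = 90°


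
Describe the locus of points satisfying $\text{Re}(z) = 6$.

Re(z) = x where z = x + yi; the equation x = 6 is satisfied by all points with that x-coordinate
Locus: Vertical line x = 6


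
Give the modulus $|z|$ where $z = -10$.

|z| = sqrt(a^2 + b^2) = sqrt((-10)^2 + 0^2) = sqrt(100) = 10


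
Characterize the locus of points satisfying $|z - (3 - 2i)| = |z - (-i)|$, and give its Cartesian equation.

|z - z1| = |z - z2| means z is equidistant from z1 and z2,
i.e. the perpendicular bisector of the segment from (3, -2) to (0, -1) (midpoint (3/2, -3/2)).
With z = x + yi, square both sides:
(x - 3)^2 + (y - (-2))^2 = (x - 0)^2 + (y - (-1))^2
The x^2 and y^2 terms cancel: -6x + 2y = 1 - 13 = -12
Simplify: 3x - y = 6
Locus: Perpendicular bisector of the segment from (3, -2) to (0, -1): the line 3x - y = 6


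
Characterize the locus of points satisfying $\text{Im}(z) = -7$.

Im(z) = y where z = x + yi; the equation y = -7 is satisfied by all points with that y-coordinate
Locus: Horizontal line y = -7


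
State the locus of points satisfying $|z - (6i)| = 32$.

|z - z0| = r describes a circle centered at z0 with radius r
Here z0 = 6i and r = 32
Locus: Circle centered at (0, 6) with radius 32


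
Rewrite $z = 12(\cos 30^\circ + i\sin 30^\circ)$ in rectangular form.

a = r cos θ = 12 * sqrt(3)/2 = 6*sqrt(3)
b = r sin θ = 12 * 1/2 = 6
z = 6*sqrt(3) + 6i


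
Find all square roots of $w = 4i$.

|w| = 4, arg(w) = 90°
Root modulus = 4^(1/2) = 2
Root arguments: θ_k = (90° + 360°k)/2 for k = 0, 1, ..., 1
Roots: sqrt(2) + sqrt(2)i, -sqrt(2) - sqrt(2)i


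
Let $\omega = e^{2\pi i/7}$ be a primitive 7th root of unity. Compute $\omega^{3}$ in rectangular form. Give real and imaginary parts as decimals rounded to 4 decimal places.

ω^3 = e^(2πi·3/7) = e^(i·6π/7)
= cos(6π/7) + i sin(6π/7)
= -0.9010 + 0.4339i


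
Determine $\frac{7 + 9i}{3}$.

Divisor is real, so divide each part by 3:
= 7/3 + 3i


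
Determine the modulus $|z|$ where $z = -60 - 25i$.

|z| = sqrt(a^2 + b^2) = sqrt((-60)^2 + (-25)^2) = sqrt(4225) = 65


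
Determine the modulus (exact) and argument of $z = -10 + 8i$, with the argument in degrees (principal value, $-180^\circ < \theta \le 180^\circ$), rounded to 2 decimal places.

|z| = sqrt((-10)^2 + 8^2) = sqrt(164)
arg(z) = arctan(b/a) = arctan(8/-10) (quadrant-adjusted) = 141.34°


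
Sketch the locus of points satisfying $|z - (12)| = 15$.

|z - z0| = r describes a circle centered at z0 with radius r
Here z0 = 12 and r = 15
Locus: Circle centered at (12, 0) with radius 15


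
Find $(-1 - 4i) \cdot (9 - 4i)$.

(a1*a2 - b1*b2) + (a1*b2 + b1*a2)i
= (-9 - 16) + (4 + (-36))i
= -25 - 32i


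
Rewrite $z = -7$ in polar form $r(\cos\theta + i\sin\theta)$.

r = |z| = sqrt(a^2 + b^2) = sqrt((-7)^2 + (0)^2) = sqrt(49 + 0) = sqrt(49) = 7
b = 0 and a < 0, so z lies on the negative real axis: θ = 180°
z = 7(cos 180° + i sin 180°)


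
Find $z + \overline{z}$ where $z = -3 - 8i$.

z + conjugate(z) = (a + bi) + (a - bi) = 2a
= 2 * (-3) = -6


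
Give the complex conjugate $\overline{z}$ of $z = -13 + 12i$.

If z = a + bi, then conjugate(z) = a - bi
conjugate(-13 + 12i) = -13 - 12i


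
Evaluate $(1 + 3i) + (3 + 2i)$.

(1 + 3) + (3 + 2)i = 4 + 5i


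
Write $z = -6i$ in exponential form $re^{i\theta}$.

r = |z| = sqrt((0)^2 + (-6)^2) = sqrt(0 + 36) = sqrt(36) = 6
a = 0 and b < 0, so z lies on the negative imaginary axis: θ = -90° = -π/2
z = 6e^(-i*π/2)


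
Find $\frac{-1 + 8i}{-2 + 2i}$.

Multiply numerator and denominator by conjugate (-2 - 2i):
= (-1 + 8i)(-2 - 2i) / ((-2)^2 + 2^2)
= (18 - 14i) / 8
Divide through by 2: (9 - 7i) / 4
= 9/4 - (7/4)i


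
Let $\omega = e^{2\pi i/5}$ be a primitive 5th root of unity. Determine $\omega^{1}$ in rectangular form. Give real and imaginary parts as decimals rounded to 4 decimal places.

ω^1 = e^(2πi·1/5) = e^(i·2π/5)
= cos(2π/5) + i sin(2π/5)
= 0.3090 + 0.9511i


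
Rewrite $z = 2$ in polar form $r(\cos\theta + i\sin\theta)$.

r = |z| = sqrt(a^2 + b^2) = sqrt((2)^2 + (0)^2) = sqrt(4 + 0) = sqrt(4) = 2
b = 0 and a > 0, so z lies on the positive real axis: θ = 0°
z = 2(cos 0° + i sin 0°)


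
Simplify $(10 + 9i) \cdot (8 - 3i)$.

(a1*a2 - b1*b2) + (a1*b2 + b1*a2)i
= (80 - (-27)) + (-30 + 72)i
= 107 + 42i


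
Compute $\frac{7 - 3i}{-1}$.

Divisor is real, so divide each part by -1:
= -7 + 3i


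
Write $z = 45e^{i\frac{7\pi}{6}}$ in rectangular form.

a = r cos θ = 45 * -sqrt(3)/2 = -45*sqrt(3)/2
b = r sin θ = 45 * -1/2 = -45/2
z = -45*sqrt(3)/2 - (45/2)i


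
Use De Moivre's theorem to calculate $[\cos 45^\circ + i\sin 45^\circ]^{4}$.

By De Moivre: z^n = r^n(cos(nθ) + i sin(nθ))
= 1^4(cos(4*45°) + i sin(4*45°))
= 1(cos 180° + i sin 180°)
= -1


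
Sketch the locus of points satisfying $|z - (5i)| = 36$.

|z - z0| = r describes a circle centered at z0 with radius r
Here z0 = 5i and r = 36
Locus: Circle centered at (0, 5) with radius 36


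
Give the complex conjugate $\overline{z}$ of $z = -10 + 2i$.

If z = a + bi, then conjugate(z) = a - bi
conjugate(-10 + 2i) = -10 - 2i


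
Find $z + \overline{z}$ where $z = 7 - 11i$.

z + conjugate(z) = (a + bi) + (a - bi) = 2a
= 2 * 7 = 14


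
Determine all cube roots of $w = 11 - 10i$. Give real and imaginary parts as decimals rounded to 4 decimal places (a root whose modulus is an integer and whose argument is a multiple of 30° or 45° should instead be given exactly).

|w| = sqrt(221) ≈ 14.866069, arg(w) ≈ 317.726311°
Root modulus = sqrt(221)^(1/3) ≈ 2.458850
Root arguments: θ_k = (arg(w) + 360°k)/3 for k = 0, 1, ..., 2
Compute each root as (root modulus)(cos θ_k + i sin θ_k) using full-precision intermediates, then round to 4 decimal places.
Roots: -0.6740 + 2.3647i, -1.7109 - 1.7660i, 2.3849 - 0.5986i


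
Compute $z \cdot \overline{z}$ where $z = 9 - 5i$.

z * conjugate(z) = |z|^2 = a^2 + b^2
= 9^2 + (-5)^2 = 106


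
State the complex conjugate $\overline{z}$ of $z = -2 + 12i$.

If z = a + bi, then conjugate(z) = a - bi
conjugate(-2 + 12i) = -2 - 12i


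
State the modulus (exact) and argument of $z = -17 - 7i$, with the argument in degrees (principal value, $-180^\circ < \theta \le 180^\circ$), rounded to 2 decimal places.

|z| = sqrt((-17)^2 + (-7)^2) = sqrt(338)
arg(z) = arctan(b/a) = arctan(-7/-17) (quadrant-adjusted) = -157.62°


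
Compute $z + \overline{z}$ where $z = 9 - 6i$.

z + conjugate(z) = (a + bi) + (a - bi) = 2a
= 2 * 9 = 18


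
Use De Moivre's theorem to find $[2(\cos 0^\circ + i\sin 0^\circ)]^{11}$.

By De Moivre: z^n = r^n(cos(nθ) + i sin(nθ))
= 2^11(cos(11*0°) + i sin(11*0°))
= 2048(cos 0° + i sin 0°)
= 2048


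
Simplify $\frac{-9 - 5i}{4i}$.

Multiply numerator and denominator by conjugate (-4i):
= (-9 - 5i)(-4i) / (0^2 + 4^2)
= (-20 + 36i) / 16
Divide through by 4: (-5 + 9i) / 4
= -5/4 + (9/4)i


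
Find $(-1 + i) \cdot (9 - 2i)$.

(a1*a2 - b1*b2) + (a1*b2 + b1*a2)i
= (-9 - (-2)) + (2 + 9)i
= -7 + 11i


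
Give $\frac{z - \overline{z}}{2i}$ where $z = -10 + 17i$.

z - conjugate(z) = 2bi
(z - conjugate(z))/(2i) = 2bi/(2i) = b = 17


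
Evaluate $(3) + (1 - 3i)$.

(3 + 1) + (0 + (-3))i = 4 - 3i


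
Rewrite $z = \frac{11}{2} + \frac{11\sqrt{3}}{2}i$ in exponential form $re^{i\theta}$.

r = |z| = sqrt((11/2)^2 + (11*sqrt(3)/2)^2) = sqrt(121/4 + 363/4) = sqrt(121) = 11
θ = arctan(b/a) = arctan(9.5263/5.5) (quadrant-adjusted) = 60° = π/3
z = 11e^(i*π/3)
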